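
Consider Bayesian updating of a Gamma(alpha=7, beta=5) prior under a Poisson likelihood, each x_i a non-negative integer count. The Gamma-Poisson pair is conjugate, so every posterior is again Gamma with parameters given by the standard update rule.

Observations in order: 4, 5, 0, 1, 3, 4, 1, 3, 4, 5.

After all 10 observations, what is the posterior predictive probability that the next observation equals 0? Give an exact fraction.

obs 1: x=4 → posterior Gamma(11, 6)
obs 2: x=5 → posterior Gamma(16, 7)
obs 3: x=0 → posterior Gamma(16, 8)
obs 4: x=1 → posterior Gamma(17, 9)
obs 5: x=3 → posterior Gamma(20, 10)
obs 6: x=4 → posterior Gamma(24, 11)
obs 7: x=1 → posterior Gamma(25, 12)
obs 8: x=3 → posterior Gamma(28, 13)
obs 9: x=4 → posterior Gamma(32, 14)
obs 10: x=5 → posterior Gamma(37, 15)

32762466136118554495624266564846038818359375/356811923176489970264571492362373784095686656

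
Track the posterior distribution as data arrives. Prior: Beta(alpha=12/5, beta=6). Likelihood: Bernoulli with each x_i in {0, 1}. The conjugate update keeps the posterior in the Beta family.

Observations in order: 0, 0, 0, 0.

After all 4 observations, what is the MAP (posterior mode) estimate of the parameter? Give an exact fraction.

7/52

obs 1: x=0 → posterior Beta(12/5, 7)
obs 2: x=0 → posterior Beta(12/5, 8)
obs 3: x=0 → posterior Beta(12/5, 9)
obs 4: x=0 → posterior Beta(12/5, 10)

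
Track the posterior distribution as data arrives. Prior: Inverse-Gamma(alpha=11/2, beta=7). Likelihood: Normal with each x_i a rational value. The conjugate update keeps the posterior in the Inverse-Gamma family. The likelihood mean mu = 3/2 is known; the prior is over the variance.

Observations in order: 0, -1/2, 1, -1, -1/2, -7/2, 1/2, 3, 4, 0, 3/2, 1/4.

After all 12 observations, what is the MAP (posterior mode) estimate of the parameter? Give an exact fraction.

221/80

obs 1: x=0 → posterior Inverse-Gamma(6, 65/8)
obs 2: x=-1/2 → posterior Inverse-Gamma(13/2, 81/8)
obs 3: x=1 → posterior Inverse-Gamma(7, 41/4)
obs 4: x=-1 → posterior Inverse-Gamma(15/2, 107/8)
obs 5: x=-1/2 → posterior Inverse-Gamma(8, 123/8)
obs 6: x=-7/2 → posterior Inverse-Gamma(17/2, 223/8)
obs 7: x=1/2 → posterior Inverse-Gamma(9, 227/8)
obs 8: x=3 → posterior Inverse-Gamma(19/2, 59/2)
obs 9: x=4 → posterior Inverse-Gamma(10, 261/8)
obs 10: x=0 → posterior Inverse-Gamma(21/2, 135/4)
obs 11: x=3/2 → posterior Inverse-Gamma(11, 135/4)
obs 12: x=1/4 → posterior Inverse-Gamma(23/2, 1105/32)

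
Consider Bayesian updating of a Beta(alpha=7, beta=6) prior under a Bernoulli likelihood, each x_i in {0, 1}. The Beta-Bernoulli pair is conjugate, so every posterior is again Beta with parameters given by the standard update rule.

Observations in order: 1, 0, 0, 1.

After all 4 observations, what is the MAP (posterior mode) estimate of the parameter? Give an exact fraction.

obs 1: x=1 → posterior Beta(8, 6)
obs 2: x=0 → posterior Beta(8, 7)
obs 3: x=0 → posterior Beta(8, 8)
obs 4: x=1 → posterior Beta(9, 8)

8/15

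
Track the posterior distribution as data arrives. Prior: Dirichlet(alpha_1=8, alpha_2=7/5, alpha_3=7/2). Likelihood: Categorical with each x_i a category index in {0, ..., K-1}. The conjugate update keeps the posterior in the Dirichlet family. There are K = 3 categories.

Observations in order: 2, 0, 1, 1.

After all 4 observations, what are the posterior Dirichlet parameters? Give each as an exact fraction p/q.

alpha_1=9, alpha_2=17/5, alpha_3=9/2

obs 1: x=2 → posterior Dirichlet(8, 7/5, 9/2)
obs 2: x=0 → posterior Dirichlet(9, 7/5, 9/2)
obs 3: x=1 → posterior Dirichlet(9, 12/5, 9/2)
obs 4: x=1 → posterior Dirichlet(9, 17/5, 9/2)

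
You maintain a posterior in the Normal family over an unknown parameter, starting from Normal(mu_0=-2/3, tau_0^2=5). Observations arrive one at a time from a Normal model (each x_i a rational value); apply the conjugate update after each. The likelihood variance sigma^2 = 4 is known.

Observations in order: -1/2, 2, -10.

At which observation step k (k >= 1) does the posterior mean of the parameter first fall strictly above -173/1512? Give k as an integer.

obs 1: x=-1/2 → posterior Normal(-31/54, 20/9)
obs 2: x=2 → posterior Normal(29/84, 10/7)
obs 3: x=-10 → posterior Normal(-271/114, 20/19)

k = 2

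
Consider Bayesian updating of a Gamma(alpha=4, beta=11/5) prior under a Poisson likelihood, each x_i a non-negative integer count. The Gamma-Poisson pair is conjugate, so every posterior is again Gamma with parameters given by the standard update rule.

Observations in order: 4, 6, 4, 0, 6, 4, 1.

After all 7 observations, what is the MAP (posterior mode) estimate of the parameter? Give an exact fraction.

obs 1: x=4 → posterior Gamma(8, 16/5)
obs 2: x=6 → posterior Gamma(14, 21/5)
obs 3: x=4 → posterior Gamma(18, 26/5)
obs 4: x=0 → posterior Gamma(18, 31/5)
obs 5: x=6 → posterior Gamma(24, 36/5)
obs 6: x=4 → posterior Gamma(28, 41/5)
obs 7: x=1 → posterior Gamma(29, 46/5)

70/23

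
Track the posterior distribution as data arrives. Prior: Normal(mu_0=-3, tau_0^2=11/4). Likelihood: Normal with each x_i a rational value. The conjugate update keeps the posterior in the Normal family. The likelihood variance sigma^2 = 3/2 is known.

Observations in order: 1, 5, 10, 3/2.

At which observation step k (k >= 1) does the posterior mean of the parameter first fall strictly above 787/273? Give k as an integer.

k = 3

obs 1: x=1 → posterior Normal(-7/17, 33/34)
obs 2: x=5 → posterior Normal(12/7, 33/56)
obs 3: x=10 → posterior Normal(158/39, 11/26)
obs 4: x=3/2 → posterior Normal(349/100, 33/100)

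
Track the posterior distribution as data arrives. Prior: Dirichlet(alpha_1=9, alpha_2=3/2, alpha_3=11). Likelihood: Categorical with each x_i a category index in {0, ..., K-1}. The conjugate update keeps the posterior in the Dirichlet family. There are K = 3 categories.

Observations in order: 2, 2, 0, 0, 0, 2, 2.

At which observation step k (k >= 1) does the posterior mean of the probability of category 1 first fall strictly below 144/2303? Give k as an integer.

k = 3

obs 1: x=2 → posterior Dirichlet(9, 3/2, 12)
obs 2: x=2 → posterior Dirichlet(9, 3/2, 13)
obs 3: x=0 → posterior Dirichlet(10, 3/2, 13)
obs 4: x=0 → posterior Dirichlet(11, 3/2, 13)
obs 5: x=0 → posterior Dirichlet(12, 3/2, 13)
obs 6: x=2 → posterior Dirichlet(12, 3/2, 14)
obs 7: x=2 → posterior Dirichlet(12, 3/2, 15)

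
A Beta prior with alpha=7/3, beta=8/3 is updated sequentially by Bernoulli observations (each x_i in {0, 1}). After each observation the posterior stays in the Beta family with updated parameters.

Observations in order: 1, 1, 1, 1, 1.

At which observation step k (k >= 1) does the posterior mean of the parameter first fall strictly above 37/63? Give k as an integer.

obs 1: x=1 → posterior Beta(10/3, 8/3)
obs 2: x=1 → posterior Beta(13/3, 8/3)
obs 3: x=1 → posterior Beta(16/3, 8/3)
obs 4: x=1 → posterior Beta(19/3, 8/3)
obs 5: x=1 → posterior Beta(22/3, 8/3)

k = 2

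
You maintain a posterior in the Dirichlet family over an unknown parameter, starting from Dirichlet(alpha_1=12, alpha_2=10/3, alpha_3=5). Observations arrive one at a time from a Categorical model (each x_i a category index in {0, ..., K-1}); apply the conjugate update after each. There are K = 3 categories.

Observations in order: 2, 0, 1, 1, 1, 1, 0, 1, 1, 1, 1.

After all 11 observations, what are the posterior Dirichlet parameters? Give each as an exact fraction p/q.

obs 1: x=2 → posterior Dirichlet(12, 10/3, 6)
obs 2: x=0 → posterior Dirichlet(13, 10/3, 6)
obs 3: x=1 → posterior Dirichlet(13, 13/3, 6)
obs 4: x=1 → posterior Dirichlet(13, 16/3, 6)
obs 5: x=1 → posterior Dirichlet(13, 19/3, 6)
obs 6: x=1 → posterior Dirichlet(13, 22/3, 6)
obs 7: x=0 → posterior Dirichlet(14, 22/3, 6)
obs 8: x=1 → posterior Dirichlet(14, 25/3, 6)
obs 9: x=1 → posterior Dirichlet(14, 28/3, 6)
obs 10: x=1 → posterior Dirichlet(14, 31/3, 6)
obs 11: x=1 → posterior Dirichlet(14, 34/3, 6)

alpha_1=14, alpha_2=34/3, alpha_3=6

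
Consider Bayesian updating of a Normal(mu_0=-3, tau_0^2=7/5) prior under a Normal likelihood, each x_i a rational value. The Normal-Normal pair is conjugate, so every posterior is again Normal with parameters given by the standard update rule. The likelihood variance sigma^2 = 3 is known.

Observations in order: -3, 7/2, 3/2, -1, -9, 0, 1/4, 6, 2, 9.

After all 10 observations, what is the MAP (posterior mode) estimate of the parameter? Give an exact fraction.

79/340

obs 1: x=-3 → posterior Normal(-3, 21/22)
obs 2: x=7/2 → posterior Normal(-83/58, 21/29)
obs 3: x=3/2 → posterior Normal(-31/36, 7/12)
obs 4: x=-1 → posterior Normal(-38/43, 21/43)
obs 5: x=-9 → posterior Normal(-101/50, 21/50)
obs 6: x=0 → posterior Normal(-101/57, 7/19)
obs 7: x=1/4 → posterior Normal(-397/256, 21/64)
obs 8: x=6 → posterior Normal(-229/284, 21/71)
obs 9: x=2 → posterior Normal(-173/312, 7/26)
obs 10: x=9 → posterior Normal(79/340, 21/85)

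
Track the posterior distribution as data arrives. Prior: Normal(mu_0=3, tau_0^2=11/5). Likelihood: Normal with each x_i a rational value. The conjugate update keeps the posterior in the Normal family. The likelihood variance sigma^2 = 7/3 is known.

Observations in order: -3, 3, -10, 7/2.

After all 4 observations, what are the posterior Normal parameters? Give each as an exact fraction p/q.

obs 1: x=-3 → posterior Normal(3/34, 77/68)
obs 2: x=3 → posterior Normal(105/101, 77/101)
obs 3: x=-10 → posterior Normal(-225/134, 77/134)
obs 4: x=7/2 → posterior Normal(-219/334, 77/167)

mu_0=-219/334, tau_0^2=77/167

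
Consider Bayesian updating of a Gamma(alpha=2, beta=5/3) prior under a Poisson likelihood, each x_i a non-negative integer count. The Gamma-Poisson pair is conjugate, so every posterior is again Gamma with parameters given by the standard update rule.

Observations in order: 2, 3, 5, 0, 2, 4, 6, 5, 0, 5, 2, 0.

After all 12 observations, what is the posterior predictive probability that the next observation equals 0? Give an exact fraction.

11487323243342943712727117998313670374759563626306467569441/145981006444085428363422934666294983725976964581228078432256

obs 1: x=2 → posterior Gamma(4, 8/3)
obs 2: x=3 → posterior Gamma(7, 11/3)
obs 3: x=5 → posterior Gamma(12, 14/3)
obs 4: x=0 → posterior Gamma(12, 17/3)
obs 5: x=2 → posterior Gamma(14, 20/3)
obs 6: x=4 → posterior Gamma(18, 23/3)
obs 7: x=6 → posterior Gamma(24, 26/3)
obs 8: x=5 → posterior Gamma(29, 29/3)
obs 9: x=0 → posterior Gamma(29, 32/3)
obs 10: x=5 → posterior Gamma(34, 35/3)
obs 11: x=2 → posterior Gamma(36, 38/3)
obs 12: x=0 → posterior Gamma(36, 41/3)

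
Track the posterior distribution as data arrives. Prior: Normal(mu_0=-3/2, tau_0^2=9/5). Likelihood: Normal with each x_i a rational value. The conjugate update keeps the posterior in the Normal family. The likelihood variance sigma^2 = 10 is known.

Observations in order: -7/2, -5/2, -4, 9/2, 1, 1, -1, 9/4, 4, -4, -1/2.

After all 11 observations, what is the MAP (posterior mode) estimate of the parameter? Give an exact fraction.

obs 1: x=-7/2 → posterior Normal(-213/118, 90/59)
obs 2: x=-5/2 → posterior Normal(-129/68, 45/34)
obs 3: x=-4 → posterior Normal(-15/7, 90/77)
obs 4: x=9/2 → posterior Normal(-249/172, 45/43)
obs 5: x=1 → posterior Normal(-231/190, 18/19)
obs 6: x=1 → posterior Normal(-213/208, 45/52)
obs 7: x=-1 → posterior Normal(-231/226, 90/113)
obs 8: x=9/4 → posterior Normal(-381/488, 45/61)
obs 9: x=4 → posterior Normal(-237/524, 90/131)
obs 10: x=-4 → posterior Normal(-381/560, 9/14)
obs 11: x=-1/2 → posterior Normal(-399/596, 90/149)

-399/596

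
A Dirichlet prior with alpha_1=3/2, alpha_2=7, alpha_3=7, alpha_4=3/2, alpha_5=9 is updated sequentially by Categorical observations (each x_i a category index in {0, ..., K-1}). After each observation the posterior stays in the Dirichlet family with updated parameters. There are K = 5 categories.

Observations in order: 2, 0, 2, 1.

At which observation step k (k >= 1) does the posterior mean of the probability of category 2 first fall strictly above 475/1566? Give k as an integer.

obs 1: x=2 → posterior Dirichlet(3/2, 7, 8, 3/2, 9)
obs 2: x=0 → posterior Dirichlet(5/2, 7, 8, 3/2, 9)
obs 3: x=2 → posterior Dirichlet(5/2, 7, 9, 3/2, 9)
obs 4: x=1 → posterior Dirichlet(5/2, 8, 9, 3/2, 9)

k = 3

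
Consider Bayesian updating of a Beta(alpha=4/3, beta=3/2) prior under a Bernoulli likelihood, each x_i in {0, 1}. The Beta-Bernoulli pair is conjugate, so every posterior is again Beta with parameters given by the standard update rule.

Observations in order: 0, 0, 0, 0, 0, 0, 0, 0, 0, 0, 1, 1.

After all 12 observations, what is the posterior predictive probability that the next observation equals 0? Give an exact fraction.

69/89

obs 1: x=0 → posterior Beta(4/3, 5/2)
obs 2: x=0 → posterior Beta(4/3, 7/2)
obs 3: x=0 → posterior Beta(4/3, 9/2)
obs 4: x=0 → posterior Beta(4/3, 11/2)
obs 5: x=0 → posterior Beta(4/3, 13/2)
obs 6: x=0 → posterior Beta(4/3, 15/2)
obs 7: x=0 → posterior Beta(4/3, 17/2)
obs 8: x=0 → posterior Beta(4/3, 19/2)
obs 9: x=0 → posterior Beta(4/3, 21/2)
obs 10: x=0 → posterior Beta(4/3, 23/2)
obs 11: x=1 → posterior Beta(7/3, 23/2)
obs 12: x=1 → posterior Beta(10/3, 23/2)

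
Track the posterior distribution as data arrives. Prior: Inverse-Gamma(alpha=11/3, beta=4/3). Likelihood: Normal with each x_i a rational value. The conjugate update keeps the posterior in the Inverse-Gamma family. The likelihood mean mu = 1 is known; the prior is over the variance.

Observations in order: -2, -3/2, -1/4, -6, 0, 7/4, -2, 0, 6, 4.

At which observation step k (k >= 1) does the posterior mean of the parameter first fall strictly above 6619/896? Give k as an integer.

k = 10

obs 1: x=-2 → posterior Inverse-Gamma(25/6, 35/6)
obs 2: x=-3/2 → posterior Inverse-Gamma(14/3, 215/24)
obs 3: x=-1/4 → posterior Inverse-Gamma(31/6, 935/96)
obs 4: x=-6 → posterior Inverse-Gamma(17/3, 3287/96)
obs 5: x=0 → posterior Inverse-Gamma(37/6, 3335/96)
obs 6: x=7/4 → posterior Inverse-Gamma(20/3, 1681/48)
obs 7: x=-2 → posterior Inverse-Gamma(43/6, 1897/48)
obs 8: x=0 → posterior Inverse-Gamma(23/3, 1921/48)
obs 9: x=6 → posterior Inverse-Gamma(49/6, 2521/48)
obs 10: x=4 → posterior Inverse-Gamma(26/3, 2737/48)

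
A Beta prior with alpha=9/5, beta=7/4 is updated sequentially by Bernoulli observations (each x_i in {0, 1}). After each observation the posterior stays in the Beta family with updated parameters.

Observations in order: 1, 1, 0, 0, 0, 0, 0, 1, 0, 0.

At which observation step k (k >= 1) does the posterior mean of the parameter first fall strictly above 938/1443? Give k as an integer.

obs 1: x=1 → posterior Beta(14/5, 7/4)
obs 2: x=1 → posterior Beta(19/5, 7/4)
obs 3: x=0 → posterior Beta(19/5, 11/4)
obs 4: x=0 → posterior Beta(19/5, 15/4)
obs 5: x=0 → posterior Beta(19/5, 19/4)
obs 6: x=0 → posterior Beta(19/5, 23/4)
obs 7: x=0 → posterior Beta(19/5, 27/4)
obs 8: x=1 → posterior Beta(24/5, 27/4)
obs 9: x=0 → posterior Beta(24/5, 31/4)
obs 10: x=0 → posterior Beta(24/5, 35/4)

k = 2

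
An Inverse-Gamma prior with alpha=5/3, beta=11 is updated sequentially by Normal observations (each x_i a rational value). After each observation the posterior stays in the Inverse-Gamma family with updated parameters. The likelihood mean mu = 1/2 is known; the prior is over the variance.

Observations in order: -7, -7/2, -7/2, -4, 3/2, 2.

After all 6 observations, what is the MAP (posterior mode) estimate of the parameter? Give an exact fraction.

1605/136

obs 1: x=-7 → posterior Inverse-Gamma(13/6, 313/8)
obs 2: x=-7/2 → posterior Inverse-Gamma(8/3, 377/8)
obs 3: x=-7/2 → posterior Inverse-Gamma(19/6, 441/8)
obs 4: x=-4 → posterior Inverse-Gamma(11/3, 261/4)
obs 5: x=3/2 → posterior Inverse-Gamma(25/6, 263/4)
obs 6: x=2 → posterior Inverse-Gamma(14/3, 535/8)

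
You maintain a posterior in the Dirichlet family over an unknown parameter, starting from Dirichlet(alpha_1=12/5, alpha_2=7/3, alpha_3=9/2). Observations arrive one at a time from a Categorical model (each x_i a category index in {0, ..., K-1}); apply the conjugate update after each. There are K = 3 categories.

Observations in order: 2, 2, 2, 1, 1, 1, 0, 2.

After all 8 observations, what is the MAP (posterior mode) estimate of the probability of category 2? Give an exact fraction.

obs 1: x=2 → posterior Dirichlet(12/5, 7/3, 11/2)
obs 2: x=2 → posterior Dirichlet(12/5, 7/3, 13/2)
obs 3: x=2 → posterior Dirichlet(12/5, 7/3, 15/2)
obs 4: x=1 → posterior Dirichlet(12/5, 10/3, 15/2)
obs 5: x=1 → posterior Dirichlet(12/5, 13/3, 15/2)
obs 6: x=1 → posterior Dirichlet(12/5, 16/3, 15/2)
obs 7: x=0 → posterior Dirichlet(17/5, 16/3, 15/2)
obs 8: x=2 → posterior Dirichlet(17/5, 16/3, 17/2)

225/427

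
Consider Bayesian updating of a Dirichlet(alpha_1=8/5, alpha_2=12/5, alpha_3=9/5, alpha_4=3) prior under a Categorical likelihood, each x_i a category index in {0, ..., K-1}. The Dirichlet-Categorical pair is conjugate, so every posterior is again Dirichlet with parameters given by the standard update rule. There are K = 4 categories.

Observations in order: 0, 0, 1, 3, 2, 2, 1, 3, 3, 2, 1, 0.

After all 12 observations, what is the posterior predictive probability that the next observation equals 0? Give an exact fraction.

obs 1: x=0 → posterior Dirichlet(13/5, 12/5, 9/5, 3)
obs 2: x=0 → posterior Dirichlet(18/5, 12/5, 9/5, 3)
obs 3: x=1 → posterior Dirichlet(18/5, 17/5, 9/5, 3)
obs 4: x=3 → posterior Dirichlet(18/5, 17/5, 9/5, 4)
obs 5: x=2 → posterior Dirichlet(18/5, 17/5, 14/5, 4)
obs 6: x=2 → posterior Dirichlet(18/5, 17/5, 19/5, 4)
obs 7: x=1 → posterior Dirichlet(18/5, 22/5, 19/5, 4)
obs 8: x=3 → posterior Dirichlet(18/5, 22/5, 19/5, 5)
obs 9: x=3 → posterior Dirichlet(18/5, 22/5, 19/5, 6)
obs 10: x=2 → posterior Dirichlet(18/5, 22/5, 24/5, 6)
obs 11: x=1 → posterior Dirichlet(18/5, 27/5, 24/5, 6)
obs 12: x=0 → posterior Dirichlet(23/5, 27/5, 24/5, 6)

23/104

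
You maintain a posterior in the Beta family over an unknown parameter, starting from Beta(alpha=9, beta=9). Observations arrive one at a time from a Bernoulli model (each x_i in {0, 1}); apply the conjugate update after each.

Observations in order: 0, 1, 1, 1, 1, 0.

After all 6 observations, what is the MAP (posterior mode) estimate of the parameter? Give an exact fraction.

6/11

obs 1: x=0 → posterior Beta(9, 10)
obs 2: x=1 → posterior Beta(10, 10)
obs 3: x=1 → posterior Beta(11, 10)
obs 4: x=1 → posterior Beta(12, 10)
obs 5: x=1 → posterior Beta(13, 10)
obs 6: x=0 → posterior Beta(13, 11)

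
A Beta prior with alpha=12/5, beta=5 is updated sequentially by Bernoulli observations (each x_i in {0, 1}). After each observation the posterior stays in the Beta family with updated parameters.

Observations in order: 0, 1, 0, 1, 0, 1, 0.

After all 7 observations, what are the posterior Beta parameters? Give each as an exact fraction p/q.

obs 1: x=0 → posterior Beta(12/5, 6)
obs 2: x=1 → posterior Beta(17/5, 6)
obs 3: x=0 → posterior Beta(17/5, 7)
obs 4: x=1 → posterior Beta(22/5, 7)
obs 5: x=0 → posterior Beta(22/5, 8)
obs 6: x=1 → posterior Beta(27/5, 8)
obs 7: x=0 → posterior Beta(27/5, 9)

alpha=27/5, beta=9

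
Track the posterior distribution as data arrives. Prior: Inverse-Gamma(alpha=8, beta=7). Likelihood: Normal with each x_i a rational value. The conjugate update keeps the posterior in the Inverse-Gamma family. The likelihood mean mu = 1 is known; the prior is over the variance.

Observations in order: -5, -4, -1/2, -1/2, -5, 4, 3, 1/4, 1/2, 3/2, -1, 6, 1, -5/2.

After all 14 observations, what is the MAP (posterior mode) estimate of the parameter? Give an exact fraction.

2733/512

obs 1: x=-5 → posterior Inverse-Gamma(17/2, 25)
obs 2: x=-4 → posterior Inverse-Gamma(9, 75/2)
obs 3: x=-1/2 → posterior Inverse-Gamma(19/2, 309/8)
obs 4: x=-1/2 → posterior Inverse-Gamma(10, 159/4)
obs 5: x=-5 → posterior Inverse-Gamma(21/2, 231/4)
obs 6: x=4 → posterior Inverse-Gamma(11, 249/4)
obs 7: x=3 → posterior Inverse-Gamma(23/2, 257/4)
obs 8: x=1/4 → posterior Inverse-Gamma(12, 2065/32)
obs 9: x=1/2 → posterior Inverse-Gamma(25/2, 2069/32)
obs 10: x=3/2 → posterior Inverse-Gamma(13, 2073/32)
obs 11: x=-1 → posterior Inverse-Gamma(27/2, 2137/32)
obs 12: x=6 → posterior Inverse-Gamma(14, 2537/32)
obs 13: x=1 → posterior Inverse-Gamma(29/2, 2537/32)
obs 14: x=-5/2 → posterior Inverse-Gamma(15, 2733/32)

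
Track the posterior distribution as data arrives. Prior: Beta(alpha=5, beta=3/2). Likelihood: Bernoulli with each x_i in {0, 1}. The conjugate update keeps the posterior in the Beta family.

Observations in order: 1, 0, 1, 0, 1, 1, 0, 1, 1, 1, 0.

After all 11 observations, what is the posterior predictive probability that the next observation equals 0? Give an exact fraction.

obs 1: x=1 → posterior Beta(6, 3/2)
obs 2: x=0 → posterior Beta(6, 5/2)
obs 3: x=1 → posterior Beta(7, 5/2)
obs 4: x=0 → posterior Beta(7, 7/2)
obs 5: x=1 → posterior Beta(8, 7/2)
obs 6: x=1 → posterior Beta(9, 7/2)
obs 7: x=0 → posterior Beta(9, 9/2)
obs 8: x=1 → posterior Beta(10, 9/2)
obs 9: x=1 → posterior Beta(11, 9/2)
obs 10: x=1 → posterior Beta(12, 9/2)
obs 11: x=0 → posterior Beta(12, 11/2)

11/35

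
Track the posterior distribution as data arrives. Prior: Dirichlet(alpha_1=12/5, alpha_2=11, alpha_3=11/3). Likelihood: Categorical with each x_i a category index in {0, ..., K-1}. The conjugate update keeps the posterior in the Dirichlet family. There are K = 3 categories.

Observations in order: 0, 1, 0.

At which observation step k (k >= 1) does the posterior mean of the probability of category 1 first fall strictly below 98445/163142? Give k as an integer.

obs 1: x=0 → posterior Dirichlet(17/5, 11, 11/3)
obs 2: x=1 → posterior Dirichlet(17/5, 12, 11/3)
obs 3: x=0 → posterior Dirichlet(22/5, 12, 11/3)

k = 3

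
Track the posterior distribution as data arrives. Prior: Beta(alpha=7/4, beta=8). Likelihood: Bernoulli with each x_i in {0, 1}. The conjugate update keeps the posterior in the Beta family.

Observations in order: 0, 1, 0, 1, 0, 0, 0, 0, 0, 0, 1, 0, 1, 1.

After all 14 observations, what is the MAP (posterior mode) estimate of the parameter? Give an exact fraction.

obs 1: x=0 → posterior Beta(7/4, 9)
obs 2: x=1 → posterior Beta(11/4, 9)
obs 3: x=0 → posterior Beta(11/4, 10)
obs 4: x=1 → posterior Beta(15/4, 10)
obs 5: x=0 → posterior Beta(15/4, 11)
obs 6: x=0 → posterior Beta(15/4, 12)
obs 7: x=0 → posterior Beta(15/4, 13)
obs 8: x=0 → posterior Beta(15/4, 14)
obs 9: x=0 → posterior Beta(15/4, 15)
obs 10: x=0 → posterior Beta(15/4, 16)
obs 11: x=1 → posterior Beta(19/4, 16)
obs 12: x=0 → posterior Beta(19/4, 17)
obs 13: x=1 → posterior Beta(23/4, 17)
obs 14: x=1 → posterior Beta(27/4, 17)

23/87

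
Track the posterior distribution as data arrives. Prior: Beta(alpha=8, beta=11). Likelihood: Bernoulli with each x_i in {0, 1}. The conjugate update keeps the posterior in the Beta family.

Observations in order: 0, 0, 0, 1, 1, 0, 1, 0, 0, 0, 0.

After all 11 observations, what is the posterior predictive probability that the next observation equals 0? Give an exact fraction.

19/30

obs 1: x=0 → posterior Beta(8, 12)
obs 2: x=0 → posterior Beta(8, 13)
obs 3: x=0 → posterior Beta(8, 14)
obs 4: x=1 → posterior Beta(9, 14)
obs 5: x=1 → posterior Beta(10, 14)
obs 6: x=0 → posterior Beta(10, 15)
obs 7: x=1 → posterior Beta(11, 15)
obs 8: x=0 → posterior Beta(11, 16)
obs 9: x=0 → posterior Beta(11, 17)
obs 10: x=0 → posterior Beta(11, 18)
obs 11: x=0 → posterior Beta(11, 19)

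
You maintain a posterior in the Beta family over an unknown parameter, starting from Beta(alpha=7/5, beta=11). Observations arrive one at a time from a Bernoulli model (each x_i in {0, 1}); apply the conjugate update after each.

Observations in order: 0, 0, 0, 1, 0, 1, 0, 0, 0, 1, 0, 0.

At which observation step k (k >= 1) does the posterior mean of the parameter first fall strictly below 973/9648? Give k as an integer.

k = 2

obs 1: x=0 → posterior Beta(7/5, 12)
obs 2: x=0 → posterior Beta(7/5, 13)
obs 3: x=0 → posterior Beta(7/5, 14)
obs 4: x=1 → posterior Beta(12/5, 14)
obs 5: x=0 → posterior Beta(12/5, 15)
obs 6: x=1 → posterior Beta(17/5, 15)
obs 7: x=0 → posterior Beta(17/5, 16)
obs 8: x=0 → posterior Beta(17/5, 17)
obs 9: x=0 → posterior Beta(17/5, 18)
obs 10: x=1 → posterior Beta(22/5, 18)
obs 11: x=0 → posterior Beta(22/5, 19)
obs 12: x=0 → posterior Beta(22/5, 20)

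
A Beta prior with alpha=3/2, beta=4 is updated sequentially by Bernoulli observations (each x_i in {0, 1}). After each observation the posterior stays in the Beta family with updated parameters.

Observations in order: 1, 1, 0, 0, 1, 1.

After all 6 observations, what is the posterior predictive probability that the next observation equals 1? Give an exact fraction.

11/23

obs 1: x=1 → posterior Beta(5/2, 4)
obs 2: x=1 → posterior Beta(7/2, 4)
obs 3: x=0 → posterior Beta(7/2, 5)
obs 4: x=0 → posterior Beta(7/2, 6)
obs 5: x=1 → posterior Beta(9/2, 6)
obs 6: x=1 → posterior Beta(11/2, 6)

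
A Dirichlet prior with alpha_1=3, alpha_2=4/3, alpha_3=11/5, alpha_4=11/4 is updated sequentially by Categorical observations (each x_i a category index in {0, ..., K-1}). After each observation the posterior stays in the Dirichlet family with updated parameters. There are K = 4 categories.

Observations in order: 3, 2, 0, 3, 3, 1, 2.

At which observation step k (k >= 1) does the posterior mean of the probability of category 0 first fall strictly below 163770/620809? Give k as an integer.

k = 6

obs 1: x=3 → posterior Dirichlet(3, 4/3, 11/5, 15/4)
obs 2: x=2 → posterior Dirichlet(3, 4/3, 16/5, 15/4)
obs 3: x=0 → posterior Dirichlet(4, 4/3, 16/5, 15/4)
obs 4: x=3 → posterior Dirichlet(4, 4/3, 16/5, 19/4)
obs 5: x=3 → posterior Dirichlet(4, 4/3, 16/5, 23/4)
obs 6: x=1 → posterior Dirichlet(4, 7/3, 16/5, 23/4)
obs 7: x=2 → posterior Dirichlet(4, 7/3, 21/5, 23/4)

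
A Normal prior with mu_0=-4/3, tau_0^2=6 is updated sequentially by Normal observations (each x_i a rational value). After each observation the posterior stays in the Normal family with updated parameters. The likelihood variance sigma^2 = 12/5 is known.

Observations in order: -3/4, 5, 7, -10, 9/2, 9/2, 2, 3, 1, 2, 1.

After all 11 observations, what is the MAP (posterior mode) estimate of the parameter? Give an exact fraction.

1123/684

obs 1: x=-3/4 → posterior Normal(-11/12, 12/7)
obs 2: x=5 → posterior Normal(223/144, 1)
obs 3: x=7 → posterior Normal(643/204, 12/17)
obs 4: x=-10 → posterior Normal(43/264, 6/11)
obs 5: x=9/2 → posterior Normal(313/324, 4/9)
obs 6: x=9/2 → posterior Normal(583/384, 3/8)
obs 7: x=2 → posterior Normal(19/12, 12/37)
obs 8: x=3 → posterior Normal(883/504, 2/7)
obs 9: x=1 → posterior Normal(943/564, 12/47)
obs 10: x=2 → posterior Normal(1063/624, 3/13)
obs 11: x=1 → posterior Normal(1123/684, 4/19)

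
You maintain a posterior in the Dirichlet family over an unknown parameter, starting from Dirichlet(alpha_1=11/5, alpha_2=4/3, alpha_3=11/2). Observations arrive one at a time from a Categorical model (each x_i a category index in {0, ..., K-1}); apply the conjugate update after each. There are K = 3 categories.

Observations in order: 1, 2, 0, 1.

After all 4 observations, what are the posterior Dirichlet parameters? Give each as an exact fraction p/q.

alpha_1=16/5, alpha_2=10/3, alpha_3=13/2

obs 1: x=1 → posterior Dirichlet(11/5, 7/3, 11/2)
obs 2: x=2 → posterior Dirichlet(11/5, 7/3, 13/2)
obs 3: x=0 → posterior Dirichlet(16/5, 7/3, 13/2)
obs 4: x=1 → posterior Dirichlet(16/5, 10/3, 13/2)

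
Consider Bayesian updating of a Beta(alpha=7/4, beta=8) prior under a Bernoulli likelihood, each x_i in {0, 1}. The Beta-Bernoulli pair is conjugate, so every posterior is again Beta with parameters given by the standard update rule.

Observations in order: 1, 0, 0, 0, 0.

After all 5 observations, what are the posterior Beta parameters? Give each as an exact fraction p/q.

alpha=11/4, beta=12

obs 1: x=1 → posterior Beta(11/4, 8)
obs 2: x=0 → posterior Beta(11/4, 9)
obs 3: x=0 → posterior Beta(11/4, 10)
obs 4: x=0 → posterior Beta(11/4, 11)
obs 5: x=0 → posterior Beta(11/4, 12)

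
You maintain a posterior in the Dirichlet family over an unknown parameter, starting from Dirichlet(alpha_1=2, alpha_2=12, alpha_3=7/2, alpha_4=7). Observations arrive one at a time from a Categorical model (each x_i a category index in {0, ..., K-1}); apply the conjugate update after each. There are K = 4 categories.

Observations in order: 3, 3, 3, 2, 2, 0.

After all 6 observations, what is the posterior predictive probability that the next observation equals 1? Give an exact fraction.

obs 1: x=3 → posterior Dirichlet(2, 12, 7/2, 8)
obs 2: x=3 → posterior Dirichlet(2, 12, 7/2, 9)
obs 3: x=3 → posterior Dirichlet(2, 12, 7/2, 10)
obs 4: x=2 → posterior Dirichlet(2, 12, 9/2, 10)
obs 5: x=2 → posterior Dirichlet(2, 12, 11/2, 10)
obs 6: x=0 → posterior Dirichlet(3, 12, 11/2, 10)

24/61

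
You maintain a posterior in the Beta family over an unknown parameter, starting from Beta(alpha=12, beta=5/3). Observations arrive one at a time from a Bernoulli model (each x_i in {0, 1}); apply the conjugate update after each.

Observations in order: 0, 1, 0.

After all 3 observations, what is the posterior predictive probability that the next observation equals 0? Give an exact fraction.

11/50

obs 1: x=0 → posterior Beta(12, 8/3)
obs 2: x=1 → posterior Beta(13, 8/3)
obs 3: x=0 → posterior Beta(13, 11/3)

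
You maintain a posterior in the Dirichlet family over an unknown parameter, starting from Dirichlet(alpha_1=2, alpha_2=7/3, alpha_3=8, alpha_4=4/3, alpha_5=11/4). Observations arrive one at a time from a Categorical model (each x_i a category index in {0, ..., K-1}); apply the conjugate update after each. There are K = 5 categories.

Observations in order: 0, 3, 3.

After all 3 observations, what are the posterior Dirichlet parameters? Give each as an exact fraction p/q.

obs 1: x=0 → posterior Dirichlet(3, 7/3, 8, 4/3, 11/4)
obs 2: x=3 → posterior Dirichlet(3, 7/3, 8, 7/3, 11/4)
obs 3: x=3 → posterior Dirichlet(3, 7/3, 8, 10/3, 11/4)

alpha_1=3, alpha_2=7/3, alpha_3=8, alpha_4=10/3, alpha_5=11/4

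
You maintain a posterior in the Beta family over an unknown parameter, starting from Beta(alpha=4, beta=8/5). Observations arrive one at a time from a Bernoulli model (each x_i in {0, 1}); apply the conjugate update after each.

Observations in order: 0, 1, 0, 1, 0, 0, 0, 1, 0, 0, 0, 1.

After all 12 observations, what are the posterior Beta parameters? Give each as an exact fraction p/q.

alpha=8, beta=48/5

obs 1: x=0 → posterior Beta(4, 13/5)
obs 2: x=1 → posterior Beta(5, 13/5)
obs 3: x=0 → posterior Beta(5, 18/5)
obs 4: x=1 → posterior Beta(6, 18/5)
obs 5: x=0 → posterior Beta(6, 23/5)
obs 6: x=0 → posterior Beta(6, 28/5)
obs 7: x=0 → posterior Beta(6, 33/5)
obs 8: x=1 → posterior Beta(7, 33/5)
obs 9: x=0 → posterior Beta(7, 38/5)
obs 10: x=0 → posterior Beta(7, 43/5)
obs 11: x=0 → posterior Beta(7, 48/5)
obs 12: x=1 → posterior Beta(8, 48/5)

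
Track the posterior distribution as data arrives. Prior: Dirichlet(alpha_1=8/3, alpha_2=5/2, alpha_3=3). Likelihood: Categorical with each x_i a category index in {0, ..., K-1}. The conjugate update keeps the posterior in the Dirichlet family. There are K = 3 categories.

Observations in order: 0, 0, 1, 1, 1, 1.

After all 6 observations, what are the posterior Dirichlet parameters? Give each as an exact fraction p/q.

obs 1: x=0 → posterior Dirichlet(11/3, 5/2, 3)
obs 2: x=0 → posterior Dirichlet(14/3, 5/2, 3)
obs 3: x=1 → posterior Dirichlet(14/3, 7/2, 3)
obs 4: x=1 → posterior Dirichlet(14/3, 9/2, 3)
obs 5: x=1 → posterior Dirichlet(14/3, 11/2, 3)
obs 6: x=1 → posterior Dirichlet(14/3, 13/2, 3)

alpha_1=14/3, alpha_2=13/2, alpha_3=3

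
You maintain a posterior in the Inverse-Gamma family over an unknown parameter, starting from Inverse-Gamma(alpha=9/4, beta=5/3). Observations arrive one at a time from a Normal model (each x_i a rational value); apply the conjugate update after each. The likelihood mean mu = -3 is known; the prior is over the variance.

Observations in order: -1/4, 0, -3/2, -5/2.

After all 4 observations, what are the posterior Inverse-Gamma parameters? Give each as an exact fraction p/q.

obs 1: x=-1/4 → posterior Inverse-Gamma(11/4, 523/96)
obs 2: x=0 → posterior Inverse-Gamma(13/4, 955/96)
obs 3: x=-3/2 → posterior Inverse-Gamma(15/4, 1063/96)
obs 4: x=-5/2 → posterior Inverse-Gamma(17/4, 1075/96)

alpha=17/4, beta=1075/96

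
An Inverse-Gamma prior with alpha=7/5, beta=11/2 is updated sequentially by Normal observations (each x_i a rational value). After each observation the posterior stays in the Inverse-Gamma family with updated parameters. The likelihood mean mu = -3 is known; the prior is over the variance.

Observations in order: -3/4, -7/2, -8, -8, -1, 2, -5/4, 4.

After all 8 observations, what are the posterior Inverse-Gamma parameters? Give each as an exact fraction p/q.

obs 1: x=-3/4 → posterior Inverse-Gamma(19/10, 257/32)
obs 2: x=-7/2 → posterior Inverse-Gamma(12/5, 261/32)
obs 3: x=-8 → posterior Inverse-Gamma(29/10, 661/32)
obs 4: x=-8 → posterior Inverse-Gamma(17/5, 1061/32)
obs 5: x=-1 → posterior Inverse-Gamma(39/10, 1125/32)
obs 6: x=2 → posterior Inverse-Gamma(22/5, 1525/32)
obs 7: x=-5/4 → posterior Inverse-Gamma(49/10, 787/16)
obs 8: x=4 → posterior Inverse-Gamma(27/5, 1179/16)

alpha=27/5, beta=1179/16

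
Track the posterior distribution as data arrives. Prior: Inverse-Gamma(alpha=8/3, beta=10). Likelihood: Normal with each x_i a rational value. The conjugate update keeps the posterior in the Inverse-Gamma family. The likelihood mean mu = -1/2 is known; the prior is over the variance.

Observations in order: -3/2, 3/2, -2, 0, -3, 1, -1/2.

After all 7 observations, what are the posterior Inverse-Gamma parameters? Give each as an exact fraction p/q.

alpha=37/6, beta=18

obs 1: x=-3/2 → posterior Inverse-Gamma(19/6, 21/2)
obs 2: x=3/2 → posterior Inverse-Gamma(11/3, 25/2)
obs 3: x=-2 → posterior Inverse-Gamma(25/6, 109/8)
obs 4: x=0 → posterior Inverse-Gamma(14/3, 55/4)
obs 5: x=-3 → posterior Inverse-Gamma(31/6, 135/8)
obs 6: x=1 → posterior Inverse-Gamma(17/3, 18)
obs 7: x=-1/2 → posterior Inverse-Gamma(37/6, 18)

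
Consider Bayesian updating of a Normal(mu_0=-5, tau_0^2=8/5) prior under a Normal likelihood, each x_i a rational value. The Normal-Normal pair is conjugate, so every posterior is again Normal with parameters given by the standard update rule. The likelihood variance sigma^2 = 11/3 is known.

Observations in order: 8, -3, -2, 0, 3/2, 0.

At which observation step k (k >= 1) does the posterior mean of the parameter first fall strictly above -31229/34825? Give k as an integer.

k = 6

obs 1: x=8 → posterior Normal(-83/79, 88/79)
obs 2: x=-3 → posterior Normal(-155/103, 88/103)
obs 3: x=-2 → posterior Normal(-203/127, 88/127)
obs 4: x=0 → posterior Normal(-203/151, 88/151)
obs 5: x=3/2 → posterior Normal(-167/175, 88/175)
obs 6: x=0 → posterior Normal(-167/199, 88/199)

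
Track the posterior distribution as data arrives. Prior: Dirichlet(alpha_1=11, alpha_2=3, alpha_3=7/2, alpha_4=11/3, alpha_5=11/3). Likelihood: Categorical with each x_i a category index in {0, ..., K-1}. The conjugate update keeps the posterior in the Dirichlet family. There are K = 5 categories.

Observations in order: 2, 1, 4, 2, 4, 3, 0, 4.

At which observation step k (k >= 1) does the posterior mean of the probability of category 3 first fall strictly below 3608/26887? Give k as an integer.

obs 1: x=2 → posterior Dirichlet(11, 3, 9/2, 11/3, 11/3)
obs 2: x=1 → posterior Dirichlet(11, 4, 9/2, 11/3, 11/3)
obs 3: x=4 → posterior Dirichlet(11, 4, 9/2, 11/3, 14/3)
obs 4: x=2 → posterior Dirichlet(11, 4, 11/2, 11/3, 14/3)
obs 5: x=4 → posterior Dirichlet(11, 4, 11/2, 11/3, 17/3)
obs 6: x=3 → posterior Dirichlet(11, 4, 11/2, 14/3, 17/3)
obs 7: x=0 → posterior Dirichlet(12, 4, 11/2, 14/3, 17/3)
obs 8: x=4 → posterior Dirichlet(12, 4, 11/2, 14/3, 20/3)

k = 3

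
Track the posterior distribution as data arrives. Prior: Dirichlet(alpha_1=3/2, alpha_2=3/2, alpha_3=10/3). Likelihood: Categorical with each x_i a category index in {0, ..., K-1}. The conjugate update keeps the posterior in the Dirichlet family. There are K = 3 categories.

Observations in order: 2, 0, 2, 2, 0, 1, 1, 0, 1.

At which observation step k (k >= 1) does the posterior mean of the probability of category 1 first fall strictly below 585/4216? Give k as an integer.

obs 1: x=2 → posterior Dirichlet(3/2, 3/2, 13/3)
obs 2: x=0 → posterior Dirichlet(5/2, 3/2, 13/3)
obs 3: x=2 → posterior Dirichlet(5/2, 3/2, 16/3)
obs 4: x=2 → posterior Dirichlet(5/2, 3/2, 19/3)
obs 5: x=0 → posterior Dirichlet(7/2, 3/2, 19/3)
obs 6: x=1 → posterior Dirichlet(7/2, 5/2, 19/3)
obs 7: x=1 → posterior Dirichlet(7/2, 7/2, 19/3)
obs 8: x=0 → posterior Dirichlet(9/2, 7/2, 19/3)
obs 9: x=1 → posterior Dirichlet(9/2, 9/2, 19/3)

k = 5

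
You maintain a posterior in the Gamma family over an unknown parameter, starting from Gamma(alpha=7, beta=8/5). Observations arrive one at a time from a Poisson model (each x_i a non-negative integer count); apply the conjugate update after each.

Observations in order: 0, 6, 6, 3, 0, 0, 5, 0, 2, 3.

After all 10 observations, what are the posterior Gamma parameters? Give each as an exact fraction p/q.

obs 1: x=0 → posterior Gamma(7, 13/5)
obs 2: x=6 → posterior Gamma(13, 18/5)
obs 3: x=6 → posterior Gamma(19, 23/5)
obs 4: x=3 → posterior Gamma(22, 28/5)
obs 5: x=0 → posterior Gamma(22, 33/5)
obs 6: x=0 → posterior Gamma(22, 38/5)
obs 7: x=5 → posterior Gamma(27, 43/5)
obs 8: x=0 → posterior Gamma(27, 48/5)
obs 9: x=2 → posterior Gamma(29, 53/5)
obs 10: x=3 → posterior Gamma(32, 58/5)

alpha=32, beta=58/5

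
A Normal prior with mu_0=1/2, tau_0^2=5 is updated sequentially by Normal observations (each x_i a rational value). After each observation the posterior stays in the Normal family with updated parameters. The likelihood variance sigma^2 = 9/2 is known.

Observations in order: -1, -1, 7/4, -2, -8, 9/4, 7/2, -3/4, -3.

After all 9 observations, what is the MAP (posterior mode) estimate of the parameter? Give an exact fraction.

obs 1: x=-1 → posterior Normal(-11/38, 45/19)
obs 2: x=-1 → posterior Normal(-31/58, 45/29)
obs 3: x=7/4 → posterior Normal(2/39, 15/13)
obs 4: x=-2 → posterior Normal(-18/49, 45/49)
obs 5: x=-8 → posterior Normal(-98/59, 45/59)
obs 6: x=9/4 → posterior Normal(-151/138, 15/23)
obs 7: x=7/2 → posterior Normal(-81/158, 45/79)
obs 8: x=-3/4 → posterior Normal(-48/89, 45/89)
obs 9: x=-3 → posterior Normal(-26/33, 5/11)

-26/33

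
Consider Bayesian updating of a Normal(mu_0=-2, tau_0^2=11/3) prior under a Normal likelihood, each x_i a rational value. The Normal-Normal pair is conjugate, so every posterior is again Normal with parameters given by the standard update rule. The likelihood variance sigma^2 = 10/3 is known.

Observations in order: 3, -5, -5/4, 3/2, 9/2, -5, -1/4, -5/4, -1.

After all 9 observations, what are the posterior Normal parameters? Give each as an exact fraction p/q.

obs 1: x=3 → posterior Normal(13/21, 110/63)
obs 2: x=-5 → posterior Normal(-21/16, 55/48)
obs 3: x=-5/4 → posterior Normal(-223/172, 110/129)
obs 4: x=3/2 → posterior Normal(-157/216, 55/81)
obs 5: x=9/2 → posterior Normal(41/260, 22/39)
obs 6: x=-5 → posterior Normal(-179/304, 55/114)
obs 7: x=-1/4 → posterior Normal(-95/174, 110/261)
obs 8: x=-5/4 → posterior Normal(-5/8, 55/147)
obs 9: x=-1 → posterior Normal(-289/436, 110/327)

mu_0=-289/436, tau_0^2=110/327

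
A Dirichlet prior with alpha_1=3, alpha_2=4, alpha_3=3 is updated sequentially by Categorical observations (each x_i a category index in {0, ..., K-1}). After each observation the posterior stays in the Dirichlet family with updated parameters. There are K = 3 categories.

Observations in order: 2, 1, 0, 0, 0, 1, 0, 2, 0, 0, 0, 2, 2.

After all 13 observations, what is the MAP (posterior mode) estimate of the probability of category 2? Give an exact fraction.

3/10

obs 1: x=2 → posterior Dirichlet(3, 4, 4)
obs 2: x=1 → posterior Dirichlet(3, 5, 4)
obs 3: x=0 → posterior Dirichlet(4, 5, 4)
obs 4: x=0 → posterior Dirichlet(5, 5, 4)
obs 5: x=0 → posterior Dirichlet(6, 5, 4)
obs 6: x=1 → posterior Dirichlet(6, 6, 4)
obs 7: x=0 → posterior Dirichlet(7, 6, 4)
obs 8: x=2 → posterior Dirichlet(7, 6, 5)
obs 9: x=0 → posterior Dirichlet(8, 6, 5)
obs 10: x=0 → posterior Dirichlet(9, 6, 5)
obs 11: x=0 → posterior Dirichlet(10, 6, 5)
obs 12: x=2 → posterior Dirichlet(10, 6, 6)
obs 13: x=2 → posterior Dirichlet(10, 6, 7)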